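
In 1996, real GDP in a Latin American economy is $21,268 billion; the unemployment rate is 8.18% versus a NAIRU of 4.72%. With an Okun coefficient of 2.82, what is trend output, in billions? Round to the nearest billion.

Unemployment gap = 8.18 - 4.72 = 3.46 points, so output gap = -2.82 × 3.46 = -9.7572%.
Since Y = Y* × (1 + gap/100), Y* = 21268/0.902428 ≈ 23568 billion.

$23,568 billion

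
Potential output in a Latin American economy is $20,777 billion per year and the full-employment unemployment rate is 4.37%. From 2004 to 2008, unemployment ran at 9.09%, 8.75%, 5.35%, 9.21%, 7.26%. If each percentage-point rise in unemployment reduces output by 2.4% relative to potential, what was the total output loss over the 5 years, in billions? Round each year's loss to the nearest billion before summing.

Year 2004: gap = -2.4 × (9.09 - 4.37) = -11.328%, loss ≈ 20777 × 11.328/100 ≈ 2354.
Year 2005: gap = -2.4 × (8.75 - 4.37) = -10.512%, loss ≈ 20777 × 10.512/100 ≈ 2184.
Year 2006: gap = -2.4 × (5.35 - 4.37) = -2.352%, loss ≈ 20777 × 2.352/100 ≈ 489.
Year 2007: gap = -2.4 × (9.21 - 4.37) = -11.616%, loss ≈ 20777 × 11.616/100 ≈ 2413.
Year 2008: gap = -2.4 × (7.26 - 4.37) = -6.936%, loss ≈ 20777 × 6.936/100 ≈ 1441.
Total lost output = 2354 + 2184 + 489 + 2413 + 1441 = 8881 billion.

$8,881 billion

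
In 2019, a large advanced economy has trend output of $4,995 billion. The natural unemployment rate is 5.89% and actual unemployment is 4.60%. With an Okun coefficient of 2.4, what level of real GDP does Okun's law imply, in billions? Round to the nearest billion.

Unemployment gap = 4.6 - 5.89 = -1.29 points, so the output gap is -2.4 × (-1.29) = 3.096%.
Actual GDP = 4995 × (1 + 3.096/100) = 4995 × 1.03096 ≈ 5150 billion.

$5,150 billion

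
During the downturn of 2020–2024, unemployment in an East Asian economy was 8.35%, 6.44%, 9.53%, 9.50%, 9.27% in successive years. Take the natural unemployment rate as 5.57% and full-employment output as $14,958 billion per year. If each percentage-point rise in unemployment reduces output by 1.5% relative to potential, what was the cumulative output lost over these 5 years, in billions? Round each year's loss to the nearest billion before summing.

$3,420 billion

Year 2020: gap = -1.5 × (8.35 - 5.57) = -4.17%, loss ≈ 14958 × 4.17/100 ≈ 624.
Year 2021: gap = -1.5 × (6.44 - 5.57) = -1.305%, loss ≈ 14958 × 1.305/100 ≈ 195.
Year 2022: gap = -1.5 × (9.53 - 5.57) = -5.94%, loss ≈ 14958 × 5.94/100 ≈ 889.
Year 2023: gap = -1.5 × (9.5 - 5.57) = -5.895%, loss ≈ 14958 × 5.895/100 ≈ 882.
Year 2024: gap = -1.5 × (9.27 - 5.57) = -5.55%, loss ≈ 14958 × 5.55/100 ≈ 830.
Total lost output = 624 + 195 + 889 + 882 + 830 = 3420 billion.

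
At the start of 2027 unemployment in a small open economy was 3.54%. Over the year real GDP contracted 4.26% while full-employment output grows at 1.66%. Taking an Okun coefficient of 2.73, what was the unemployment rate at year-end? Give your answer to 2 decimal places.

5.71%

Growth-rate Okun's law: g_Y = g_Y* - β × Δu, so Δu = (g_Y* - g_Y)/β.
Δu = (1.66 + 4.26)/2.73 = 5.92/2.73 = 2.17 percentage points.
Year-end unemployment = 3.54 + 2.17 = 5.71%.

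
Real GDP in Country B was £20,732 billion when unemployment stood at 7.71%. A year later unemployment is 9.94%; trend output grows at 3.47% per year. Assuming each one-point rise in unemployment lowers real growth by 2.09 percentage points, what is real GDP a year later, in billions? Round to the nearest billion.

Δu = 9.94 - 7.71 = 2.23 points.
Okun's law (growth form): g_Y = g_Y* - β × Δu = 3.47 - 2.09 × (2.23) = 3.47 - 4.6607 = -1.1907%.
Real GDP in the next year = 20732 × (1 - 1.1907/100) = 20732 × 0.988093 ≈ 20485 billion.

£20,485 billion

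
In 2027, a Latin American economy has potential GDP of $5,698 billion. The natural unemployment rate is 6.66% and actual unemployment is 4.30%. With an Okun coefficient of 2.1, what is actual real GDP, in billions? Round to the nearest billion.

$5,980 billion

Unemployment gap = 4.3 - 6.66 = -2.36 points, so the output gap is -2.1 × (-2.36) = 4.956%.
Actual GDP = 5698 × (1 + 4.956/100) = 5698 × 1.04956 ≈ 5980 billion.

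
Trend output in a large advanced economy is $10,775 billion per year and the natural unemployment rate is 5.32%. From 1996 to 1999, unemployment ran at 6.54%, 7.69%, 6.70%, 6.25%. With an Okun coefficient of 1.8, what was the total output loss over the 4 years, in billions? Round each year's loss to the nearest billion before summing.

Year 1996: gap = -1.8 × (6.54 - 5.32) = -2.196%, loss ≈ 10775 × 2.196/100 ≈ 237.
Year 1997: gap = -1.8 × (7.69 - 5.32) = -4.266%, loss ≈ 10775 × 4.266/100 ≈ 460.
Year 1998: gap = -1.8 × (6.7 - 5.32) = -2.484%, loss ≈ 10775 × 2.484/100 ≈ 268.
Year 1999: gap = -1.8 × (6.25 - 5.32) = -1.674%, loss ≈ 10775 × 1.674/100 ≈ 180.
Total lost output = 237 + 460 + 268 + 180 = 1145 billion.

$1,145 billion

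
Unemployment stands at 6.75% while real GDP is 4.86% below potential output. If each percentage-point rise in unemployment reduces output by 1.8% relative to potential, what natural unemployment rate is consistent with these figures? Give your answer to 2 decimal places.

From Okun's law, u - u* = -(output gap)/β = -(-4.86)/1.8 = 2.7 points.
So u* = 6.75 - 2.7 = 4.05%.

4.05%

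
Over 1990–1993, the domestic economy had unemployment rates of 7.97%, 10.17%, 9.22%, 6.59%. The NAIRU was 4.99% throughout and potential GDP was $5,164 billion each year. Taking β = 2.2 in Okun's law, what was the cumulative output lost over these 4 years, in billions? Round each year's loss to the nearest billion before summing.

$1,590 billion

Year 1990: gap = -2.2 × (7.97 - 4.99) = -6.556%, loss ≈ 5164 × 6.556/100 ≈ 339.
Year 1991: gap = -2.2 × (10.17 - 4.99) = -11.396%, loss ≈ 5164 × 11.396/100 ≈ 588.
Year 1992: gap = -2.2 × (9.22 - 4.99) = -9.306%, loss ≈ 5164 × 9.306/100 ≈ 481.
Year 1993: gap = -2.2 × (6.59 - 4.99) = -3.52%, loss ≈ 5164 × 3.52/100 ≈ 182.
Total lost output = 339 + 588 + 481 + 182 = 1590 billion.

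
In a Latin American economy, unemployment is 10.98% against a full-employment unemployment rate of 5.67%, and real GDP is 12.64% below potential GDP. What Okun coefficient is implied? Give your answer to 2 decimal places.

β ≈ 2.38

Okun's law: output gap = -β × (u - u*).
-12.64 = -β × (10.98 - 5.67) = -β × 5.31, so β = 12.64/5.31 = 2.38.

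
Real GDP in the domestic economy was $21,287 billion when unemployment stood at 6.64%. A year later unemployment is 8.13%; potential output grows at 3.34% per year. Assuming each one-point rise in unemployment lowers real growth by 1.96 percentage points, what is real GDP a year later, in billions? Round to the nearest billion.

$21,376 billion

Δu = 8.13 - 6.64 = 1.49 points.
Okun's law (growth form): g_Y = g_Y* - β × Δu = 3.34 - 1.96 × (1.49) = 3.34 - 2.9204 = 0.4196%.
Real GDP in the next year = 21287 × (1 + 0.4196/100) = 21287 × 1.004196 ≈ 21376 billion.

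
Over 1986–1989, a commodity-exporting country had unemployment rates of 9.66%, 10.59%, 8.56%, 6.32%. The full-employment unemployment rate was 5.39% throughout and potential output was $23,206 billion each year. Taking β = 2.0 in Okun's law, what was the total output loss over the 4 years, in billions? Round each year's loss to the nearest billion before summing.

$6,298 billion

Year 1986: gap = -2.0 × (9.66 - 5.39) = -8.54%, loss ≈ 23206 × 8.54/100 ≈ 1982.
Year 1987: gap = -2.0 × (10.59 - 5.39) = -10.4%, loss ≈ 23206 × 10.4/100 ≈ 2413.
Year 1988: gap = -2.0 × (8.56 - 5.39) = -6.34%, loss ≈ 23206 × 6.34/100 ≈ 1471.
Year 1989: gap = -2.0 × (6.32 - 5.39) = -1.86%, loss ≈ 23206 × 1.86/100 ≈ 432.
Total lost output = 1982 + 2413 + 1471 + 432 = 6298 billion.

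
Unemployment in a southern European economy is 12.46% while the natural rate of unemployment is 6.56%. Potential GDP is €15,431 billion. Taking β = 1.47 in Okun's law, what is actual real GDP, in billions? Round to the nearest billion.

Unemployment gap = 12.46 - 6.56 = 5.9 points, so the output gap is -1.47 × 5.9 = -8.673%.
Actual GDP = 15431 × (1 - 8.673/100) = 15431 × 0.91327 ≈ 14093 billion.

€14,093 billion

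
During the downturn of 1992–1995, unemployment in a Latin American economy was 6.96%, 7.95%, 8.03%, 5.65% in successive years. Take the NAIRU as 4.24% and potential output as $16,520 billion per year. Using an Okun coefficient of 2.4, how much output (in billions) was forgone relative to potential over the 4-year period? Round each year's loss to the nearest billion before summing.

Year 1992: gap = -2.4 × (6.96 - 4.24) = -6.528%, loss ≈ 16520 × 6.528/100 ≈ 1078.
Year 1993: gap = -2.4 × (7.95 - 4.24) = -8.904%, loss ≈ 16520 × 8.904/100 ≈ 1471.
Year 1994: gap = -2.4 × (8.03 - 4.24) = -9.096%, loss ≈ 16520 × 9.096/100 ≈ 1503.
Year 1995: gap = -2.4 × (5.65 - 4.24) = -3.384%, loss ≈ 16520 × 3.384/100 ≈ 559.
Total lost output = 1078 + 1471 + 1503 + 559 = 4611 billion.

$4,611 billion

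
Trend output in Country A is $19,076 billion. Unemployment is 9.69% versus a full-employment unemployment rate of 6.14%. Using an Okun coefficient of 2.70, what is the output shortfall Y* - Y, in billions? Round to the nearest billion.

Output gap = -2.70 × (9.69 - 6.14) = -2.7 × 3.55 = -9.585%.
Actual GDP ≈ 19076 × 0.90415 ≈ 17248 billion, so the shortfall is 19076 - 17248 = 1828 billion.

$1,828 billion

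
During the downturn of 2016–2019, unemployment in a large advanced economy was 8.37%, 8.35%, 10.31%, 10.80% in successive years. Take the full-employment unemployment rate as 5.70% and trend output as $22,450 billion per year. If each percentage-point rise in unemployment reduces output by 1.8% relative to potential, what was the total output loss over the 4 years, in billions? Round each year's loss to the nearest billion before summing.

$6,074 billion

Year 2016: gap = -1.8 × (8.37 - 5.7) = -4.806%, loss ≈ 22450 × 4.806/100 ≈ 1079.
Year 2017: gap = -1.8 × (8.35 - 5.7) = -4.77%, loss ≈ 22450 × 4.77/100 ≈ 1071.
Year 2018: gap = -1.8 × (10.31 - 5.7) = -8.298%, loss ≈ 22450 × 8.298/100 ≈ 1863.
Year 2019: gap = -1.8 × (10.8 - 5.7) = -9.18%, loss ≈ 22450 × 9.18/100 ≈ 2061.
Total lost output = 1079 + 1071 + 1863 + 2061 = 6074 billion.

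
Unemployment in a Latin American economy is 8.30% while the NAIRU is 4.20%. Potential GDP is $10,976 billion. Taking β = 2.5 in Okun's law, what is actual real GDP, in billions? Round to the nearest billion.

Unemployment gap = 8.3 - 4.2 = 4.1 points, so the output gap is -2.5 × 4.1 = -10.25%.
Actual GDP = 10976 × (1 - 10.25/100) = 10976 × 0.8975 ≈ 9851 billion.

$9,851 billion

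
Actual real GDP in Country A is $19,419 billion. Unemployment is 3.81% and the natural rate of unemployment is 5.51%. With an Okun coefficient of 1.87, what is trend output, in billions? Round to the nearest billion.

$18,821 billion

Unemployment gap = 3.81 - 5.51 = -1.7 points, so output gap = -1.87 × (-1.7) = 3.179%.
Since Y = Y* × (1 + gap/100), Y* = 19419/1.03179 ≈ 18821 billion.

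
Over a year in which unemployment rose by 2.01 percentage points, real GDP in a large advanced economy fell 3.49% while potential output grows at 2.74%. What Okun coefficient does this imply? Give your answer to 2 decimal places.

β ≈ 3.10

Growth form: g_Y = g_Y* - β × Δu, so β = (g_Y* - g_Y)/Δu.
β = (2.74 + 3.49)/2.01 = 6.23/2.01 = 3.10.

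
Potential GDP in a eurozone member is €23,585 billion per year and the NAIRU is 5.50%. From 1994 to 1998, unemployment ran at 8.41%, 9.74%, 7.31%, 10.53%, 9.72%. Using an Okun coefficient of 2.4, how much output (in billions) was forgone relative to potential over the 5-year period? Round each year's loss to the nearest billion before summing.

€10,308 billion

Year 1994: gap = -2.4 × (8.41 - 5.5) = -6.984%, loss ≈ 23585 × 6.984/100 ≈ 1647.
Year 1995: gap = -2.4 × (9.74 - 5.5) = -10.176%, loss ≈ 23585 × 10.176/100 ≈ 2400.
Year 1996: gap = -2.4 × (7.31 - 5.5) = -4.344%, loss ≈ 23585 × 4.344/100 ≈ 1025.
Year 1997: gap = -2.4 × (10.53 - 5.5) = -12.072%, loss ≈ 23585 × 12.072/100 ≈ 2847.
Year 1998: gap = -2.4 × (9.72 - 5.5) = -10.128%, loss ≈ 23585 × 10.128/100 ≈ 2389.
Total lost output = 1647 + 2400 + 1025 + 2847 + 2389 = 10308 billion.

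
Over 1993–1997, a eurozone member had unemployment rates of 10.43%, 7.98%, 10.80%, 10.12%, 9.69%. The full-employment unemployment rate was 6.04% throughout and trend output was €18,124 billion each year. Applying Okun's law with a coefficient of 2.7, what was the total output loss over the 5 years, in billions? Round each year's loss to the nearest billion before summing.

Year 1993: gap = -2.7 × (10.43 - 6.04) = -11.853%, loss ≈ 18124 × 11.853/100 ≈ 2148.
Year 1994: gap = -2.7 × (7.98 - 6.04) = -5.238%, loss ≈ 18124 × 5.238/100 ≈ 949.
Year 1995: gap = -2.7 × (10.8 - 6.04) = -12.852%, loss ≈ 18124 × 12.852/100 ≈ 2329.
Year 1996: gap = -2.7 × (10.12 - 6.04) = -11.016%, loss ≈ 18124 × 11.016/100 ≈ 1997.
Year 1997: gap = -2.7 × (9.69 - 6.04) = -9.855%, loss ≈ 18124 × 9.855/100 ≈ 1786.
Total lost output = 2148 + 949 + 2329 + 1997 + 1786 = 9209 billion.

€9,209 billion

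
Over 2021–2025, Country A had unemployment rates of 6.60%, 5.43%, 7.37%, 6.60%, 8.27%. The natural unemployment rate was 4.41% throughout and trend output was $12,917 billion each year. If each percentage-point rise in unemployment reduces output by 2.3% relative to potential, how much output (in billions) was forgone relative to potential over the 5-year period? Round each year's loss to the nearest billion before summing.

Year 2021: gap = -2.3 × (6.6 - 4.41) = -5.037%, loss ≈ 12917 × 5.037/100 ≈ 651.
Year 2022: gap = -2.3 × (5.43 - 4.41) = -2.346%, loss ≈ 12917 × 2.346/100 ≈ 303.
Year 2023: gap = -2.3 × (7.37 - 4.41) = -6.808%, loss ≈ 12917 × 6.808/100 ≈ 879.
Year 2024: gap = -2.3 × (6.6 - 4.41) = -5.037%, loss ≈ 12917 × 5.037/100 ≈ 651.
Year 2025: gap = -2.3 × (8.27 - 4.41) = -8.878%, loss ≈ 12917 × 8.878/100 ≈ 1147.
Total lost output = 651 + 303 + 879 + 651 + 1147 = 3631 billion.

$3,631 billion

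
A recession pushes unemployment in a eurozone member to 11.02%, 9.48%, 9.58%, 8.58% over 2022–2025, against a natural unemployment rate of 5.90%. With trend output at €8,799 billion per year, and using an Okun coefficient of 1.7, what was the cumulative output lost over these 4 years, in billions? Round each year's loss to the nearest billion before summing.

Year 2022: gap = -1.7 × (11.02 - 5.9) = -8.704%, loss ≈ 8799 × 8.704/100 ≈ 766.
Year 2023: gap = -1.7 × (9.48 - 5.9) = -6.086%, loss ≈ 8799 × 6.086/100 ≈ 536.
Year 2024: gap = -1.7 × (9.58 - 5.9) = -6.256%, loss ≈ 8799 × 6.256/100 ≈ 550.
Year 2025: gap = -1.7 × (8.58 - 5.9) = -4.556%, loss ≈ 8799 × 4.556/100 ≈ 401.
Total lost output = 766 + 536 + 550 + 401 = 2253 billion.

€2,253 billion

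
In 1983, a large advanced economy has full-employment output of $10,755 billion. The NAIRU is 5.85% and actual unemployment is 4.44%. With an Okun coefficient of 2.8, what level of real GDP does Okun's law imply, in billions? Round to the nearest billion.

$11,180 billion

Unemployment gap = 4.44 - 5.85 = -1.41 points, so the output gap is -2.8 × (-1.41) = 3.948%.
Actual GDP = 10755 × (1 + 3.948/100) = 10755 × 1.03948 ≈ 11180 billion.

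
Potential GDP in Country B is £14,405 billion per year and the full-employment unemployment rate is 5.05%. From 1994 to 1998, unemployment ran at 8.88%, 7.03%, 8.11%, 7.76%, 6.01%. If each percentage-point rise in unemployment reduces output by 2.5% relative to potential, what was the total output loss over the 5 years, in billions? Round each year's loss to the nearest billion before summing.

Year 1994: gap = -2.5 × (8.88 - 5.05) = -9.575%, loss ≈ 14405 × 9.575/100 ≈ 1379.
Year 1995: gap = -2.5 × (7.03 - 5.05) = -4.95%, loss ≈ 14405 × 4.95/100 ≈ 713.
Year 1996: gap = -2.5 × (8.11 - 5.05) = -7.65%, loss ≈ 14405 × 7.65/100 ≈ 1102.
Year 1997: gap = -2.5 × (7.76 - 5.05) = -6.775%, loss ≈ 14405 × 6.775/100 ≈ 976.
Year 1998: gap = -2.5 × (6.01 - 5.05) = -2.4%, loss ≈ 14405 × 2.4/100 ≈ 346.
Total lost output = 1379 + 713 + 1102 + 976 + 346 = 4516 billion.

£4,516 billion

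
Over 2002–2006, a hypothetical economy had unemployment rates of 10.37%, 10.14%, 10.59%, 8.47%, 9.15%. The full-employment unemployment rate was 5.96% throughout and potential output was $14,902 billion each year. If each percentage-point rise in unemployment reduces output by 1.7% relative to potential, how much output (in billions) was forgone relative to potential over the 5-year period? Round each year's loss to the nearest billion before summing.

$4,793 billion

Year 2002: gap = -1.7 × (10.37 - 5.96) = -7.497%, loss ≈ 14902 × 7.497/100 ≈ 1117.
Year 2003: gap = -1.7 × (10.14 - 5.96) = -7.106%, loss ≈ 14902 × 7.106/100 ≈ 1059.
Year 2004: gap = -1.7 × (10.59 - 5.96) = -7.871%, loss ≈ 14902 × 7.871/100 ≈ 1173.
Year 2005: gap = -1.7 × (8.47 - 5.96) = -4.267%, loss ≈ 14902 × 4.267/100 ≈ 636.
Year 2006: gap = -1.7 × (9.15 - 5.96) = -5.423%, loss ≈ 14902 × 5.423/100 ≈ 808.
Total lost output = 1117 + 1059 + 1173 + 636 + 808 = 4793 billion.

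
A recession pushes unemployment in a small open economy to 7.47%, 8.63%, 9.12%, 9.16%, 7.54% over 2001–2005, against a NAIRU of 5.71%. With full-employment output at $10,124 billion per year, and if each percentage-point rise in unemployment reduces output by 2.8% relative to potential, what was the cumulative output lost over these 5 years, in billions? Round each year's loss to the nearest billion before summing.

$3,791 billion

Year 2001: gap = -2.8 × (7.47 - 5.71) = -4.928%, loss ≈ 10124 × 4.928/100 ≈ 499.
Year 2002: gap = -2.8 × (8.63 - 5.71) = -8.176%, loss ≈ 10124 × 8.176/100 ≈ 828.
Year 2003: gap = -2.8 × (9.12 - 5.71) = -9.548%, loss ≈ 10124 × 9.548/100 ≈ 967.
Year 2004: gap = -2.8 × (9.16 - 5.71) = -9.66%, loss ≈ 10124 × 9.66/100 ≈ 978.
Year 2005: gap = -2.8 × (7.54 - 5.71) = -5.124%, loss ≈ 10124 × 5.124/100 ≈ 519.
Total lost output = 499 + 828 + 967 + 978 + 519 = 3791 billion.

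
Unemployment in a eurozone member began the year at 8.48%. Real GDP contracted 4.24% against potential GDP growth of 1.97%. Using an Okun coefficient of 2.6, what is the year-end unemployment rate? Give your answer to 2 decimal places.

Growth-rate Okun's law: g_Y = g_Y* - β × Δu, so Δu = (g_Y* - g_Y)/β.
Δu = (1.97 + 4.24)/2.6 = 6.21/2.6 = 2.39 percentage points.
Year-end unemployment = 8.48 + 2.39 = 10.87%.

10.87%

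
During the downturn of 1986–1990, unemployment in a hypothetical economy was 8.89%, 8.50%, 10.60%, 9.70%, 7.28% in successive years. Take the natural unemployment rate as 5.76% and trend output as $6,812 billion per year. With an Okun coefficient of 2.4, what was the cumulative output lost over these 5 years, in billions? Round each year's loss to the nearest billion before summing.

Year 1986: gap = -2.4 × (8.89 - 5.76) = -7.512%, loss ≈ 6812 × 7.512/100 ≈ 512.
Year 1987: gap = -2.4 × (8.5 - 5.76) = -6.576%, loss ≈ 6812 × 6.576/100 ≈ 448.
Year 1988: gap = -2.4 × (10.6 - 5.76) = -11.616%, loss ≈ 6812 × 11.616/100 ≈ 791.
Year 1989: gap = -2.4 × (9.7 - 5.76) = -9.456%, loss ≈ 6812 × 9.456/100 ≈ 644.
Year 1990: gap = -2.4 × (7.28 - 5.76) = -3.648%, loss ≈ 6812 × 3.648/100 ≈ 249.
Total lost output = 512 + 448 + 791 + 644 + 249 = 2644 billion.

$2,644 billion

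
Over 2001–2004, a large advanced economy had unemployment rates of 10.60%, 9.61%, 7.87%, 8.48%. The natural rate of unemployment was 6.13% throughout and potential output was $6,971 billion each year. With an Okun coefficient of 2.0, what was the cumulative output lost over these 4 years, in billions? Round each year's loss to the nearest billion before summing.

$1,679 billion

Year 2001: gap = -2.0 × (10.6 - 6.13) = -8.94%, loss ≈ 6971 × 8.94/100 ≈ 623.
Year 2002: gap = -2.0 × (9.61 - 6.13) = -6.96%, loss ≈ 6971 × 6.96/100 ≈ 485.
Year 2003: gap = -2.0 × (7.87 - 6.13) = -3.48%, loss ≈ 6971 × 3.48/100 ≈ 243.
Year 2004: gap = -2.0 × (8.48 - 6.13) = -4.7%, loss ≈ 6971 × 4.7/100 ≈ 328.
Total lost output = 623 + 485 + 243 + 328 = 1679 billion.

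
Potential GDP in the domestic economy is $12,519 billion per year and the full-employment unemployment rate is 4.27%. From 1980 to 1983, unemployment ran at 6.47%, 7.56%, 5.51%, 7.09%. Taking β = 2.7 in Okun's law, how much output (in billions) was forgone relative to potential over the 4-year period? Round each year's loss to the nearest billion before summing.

Year 1980: gap = -2.7 × (6.47 - 4.27) = -5.94%, loss ≈ 12519 × 5.94/100 ≈ 744.
Year 1981: gap = -2.7 × (7.56 - 4.27) = -8.883%, loss ≈ 12519 × 8.883/100 ≈ 1112.
Year 1982: gap = -2.7 × (5.51 - 4.27) = -3.348%, loss ≈ 12519 × 3.348/100 ≈ 419.
Year 1983: gap = -2.7 × (7.09 - 4.27) = -7.614%, loss ≈ 12519 × 7.614/100 ≈ 953.
Total lost output = 744 + 1112 + 419 + 953 = 3228 billion.

$3,228 billion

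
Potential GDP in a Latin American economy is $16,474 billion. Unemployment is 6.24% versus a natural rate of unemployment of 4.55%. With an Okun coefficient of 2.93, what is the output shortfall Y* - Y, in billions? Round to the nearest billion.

Output gap = -2.93 × (6.24 - 4.55) = -2.93 × 1.69 = -4.9517%.
Actual GDP ≈ 16474 × 0.950483 ≈ 15658 billion, so the shortfall is 16474 - 15658 = 816 billion.

$816 billion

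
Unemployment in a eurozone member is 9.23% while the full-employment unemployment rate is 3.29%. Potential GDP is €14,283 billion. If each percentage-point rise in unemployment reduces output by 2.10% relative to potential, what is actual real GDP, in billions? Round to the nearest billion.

€12,501 billion

Unemployment gap = 9.23 - 3.29 = 5.94 points, so the output gap is -2.1 × 5.94 = -12.474%.
Actual GDP = 14283 × (1 - 12.474/100) = 14283 × 0.87526 ≈ 12501 billion.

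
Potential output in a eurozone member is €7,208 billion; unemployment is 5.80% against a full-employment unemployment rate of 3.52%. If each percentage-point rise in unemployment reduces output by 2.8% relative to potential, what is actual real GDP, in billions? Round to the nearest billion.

€6,748 billion

Unemployment gap = 5.8 - 3.52 = 2.28 points, so the output gap is -2.8 × 2.28 = -6.384%.
Actual GDP = 7208 × (1 - 6.384/100) = 7208 × 0.93616 ≈ 6748 billion.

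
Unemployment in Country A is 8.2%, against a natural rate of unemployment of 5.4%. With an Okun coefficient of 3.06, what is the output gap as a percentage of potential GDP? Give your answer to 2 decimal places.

-8.57%

The unemployment gap is 8.2 - 5.4 = 2.8 percentage points.
Okun's law gives an output gap of -3.06 × 2.8 = -8.568%, i.e. 8.57% below potential.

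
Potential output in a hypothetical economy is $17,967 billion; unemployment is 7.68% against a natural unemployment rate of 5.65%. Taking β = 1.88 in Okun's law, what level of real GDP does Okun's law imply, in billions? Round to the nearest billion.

Unemployment gap = 7.68 - 5.65 = 2.03 points, so the output gap is -1.88 × 2.03 = -3.8164%.
Actual GDP = 17967 × (1 - 3.8164/100) = 17967 × 0.961836 ≈ 17281 billion.

$17,281 billion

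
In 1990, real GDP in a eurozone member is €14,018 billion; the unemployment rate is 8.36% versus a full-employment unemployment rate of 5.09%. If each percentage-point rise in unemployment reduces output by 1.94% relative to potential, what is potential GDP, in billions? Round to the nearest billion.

Unemployment gap = 8.36 - 5.09 = 3.27 points, so output gap = -1.94 × 3.27 = -6.3438%.
Since Y = Y* × (1 + gap/100), Y* = 14018/0.936562 ≈ 14968 billion.

€14,968 billion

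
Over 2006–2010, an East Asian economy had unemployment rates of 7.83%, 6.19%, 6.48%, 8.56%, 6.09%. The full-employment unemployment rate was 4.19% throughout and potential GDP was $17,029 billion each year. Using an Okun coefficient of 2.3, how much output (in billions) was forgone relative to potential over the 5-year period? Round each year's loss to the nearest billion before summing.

Year 2006: gap = -2.3 × (7.83 - 4.19) = -8.372%, loss ≈ 17029 × 8.372/100 ≈ 1426.
Year 2007: gap = -2.3 × (6.19 - 4.19) = -4.6%, loss ≈ 17029 × 4.6/100 ≈ 783.
Year 2008: gap = -2.3 × (6.48 - 4.19) = -5.267%, loss ≈ 17029 × 5.267/100 ≈ 897.
Year 2009: gap = -2.3 × (8.56 - 4.19) = -10.051%, loss ≈ 17029 × 10.051/100 ≈ 1712.
Year 2010: gap = -2.3 × (6.09 - 4.19) = -4.37%, loss ≈ 17029 × 4.37/100 ≈ 744.
Total lost output = 1426 + 783 + 897 + 1712 + 744 = 5562 billion.

$5,562 billion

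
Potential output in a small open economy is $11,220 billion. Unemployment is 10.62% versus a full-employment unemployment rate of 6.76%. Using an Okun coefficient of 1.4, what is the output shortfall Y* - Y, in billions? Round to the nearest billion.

Output gap = -1.4 × (10.62 - 6.76) = -1.4 × 3.86 = -5.404%.
Actual GDP ≈ 11220 × 0.94596 ≈ 10614 billion, so the shortfall is 11220 - 10614 = 606 billion.

$606 billion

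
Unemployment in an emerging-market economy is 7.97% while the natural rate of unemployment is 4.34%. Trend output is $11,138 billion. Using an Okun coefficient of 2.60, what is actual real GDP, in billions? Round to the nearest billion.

$10,087 billion

Unemployment gap = 7.97 - 4.34 = 3.63 points, so the output gap is -2.6 × 3.63 = -9.438%.
Actual GDP = 11138 × (1 - 9.438/100) = 11138 × 0.90562 ≈ 10087 billion.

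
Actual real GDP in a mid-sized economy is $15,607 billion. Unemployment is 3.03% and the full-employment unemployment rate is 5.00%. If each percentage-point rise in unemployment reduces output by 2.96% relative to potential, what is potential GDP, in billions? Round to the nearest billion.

$14,747 billion

Unemployment gap = 3.03 - 5 = -1.97 points, so output gap = -2.96 × (-1.97) = 5.8312%.
Since Y = Y* × (1 + gap/100), Y* = 15607/1.058312 ≈ 14747 billion.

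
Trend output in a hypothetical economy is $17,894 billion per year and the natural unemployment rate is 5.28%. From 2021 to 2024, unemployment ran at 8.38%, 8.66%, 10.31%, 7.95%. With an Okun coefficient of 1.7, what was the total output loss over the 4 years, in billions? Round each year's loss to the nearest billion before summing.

Year 2021: gap = -1.7 × (8.38 - 5.28) = -5.27%, loss ≈ 17894 × 5.27/100 ≈ 943.
Year 2022: gap = -1.7 × (8.66 - 5.28) = -5.746%, loss ≈ 17894 × 5.746/100 ≈ 1028.
Year 2023: gap = -1.7 × (10.31 - 5.28) = -8.551%, loss ≈ 17894 × 8.551/100 ≈ 1530.
Year 2024: gap = -1.7 × (7.95 - 5.28) = -4.539%, loss ≈ 17894 × 4.539/100 ≈ 812.
Total lost output = 943 + 1028 + 1530 + 812 = 4313 billion.

$4,313 billion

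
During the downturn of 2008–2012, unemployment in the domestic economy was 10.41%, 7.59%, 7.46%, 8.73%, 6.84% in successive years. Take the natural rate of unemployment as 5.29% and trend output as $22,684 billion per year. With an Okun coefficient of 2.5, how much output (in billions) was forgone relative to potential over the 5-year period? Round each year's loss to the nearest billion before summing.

Year 2008: gap = -2.5 × (10.41 - 5.29) = -12.8%, loss ≈ 22684 × 12.8/100 ≈ 2904.
Year 2009: gap = -2.5 × (7.59 - 5.29) = -5.75%, loss ≈ 22684 × 5.75/100 ≈ 1304.
Year 2010: gap = -2.5 × (7.46 - 5.29) = -5.425%, loss ≈ 22684 × 5.425/100 ≈ 1231.
Year 2011: gap = -2.5 × (8.73 - 5.29) = -8.6%, loss ≈ 22684 × 8.6/100 ≈ 1951.
Year 2012: gap = -2.5 × (6.84 - 5.29) = -3.875%, loss ≈ 22684 × 3.875/100 ≈ 879.
Total lost output = 2904 + 1304 + 1231 + 1951 + 879 = 8269 billion.

$8,269 billion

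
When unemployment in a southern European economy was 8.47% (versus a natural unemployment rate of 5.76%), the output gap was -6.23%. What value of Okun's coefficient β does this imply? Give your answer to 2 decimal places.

Okun's law: output gap = -β × (u - u*).
-6.23 = -β × (8.47 - 5.76) = -β × 2.71, so β = 6.23/2.71 = 2.30.

β ≈ 2.30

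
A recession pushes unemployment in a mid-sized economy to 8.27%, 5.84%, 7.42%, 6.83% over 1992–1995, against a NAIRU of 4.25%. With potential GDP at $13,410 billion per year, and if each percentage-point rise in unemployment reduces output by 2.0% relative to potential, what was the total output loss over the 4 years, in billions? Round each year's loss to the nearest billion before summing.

$3,046 billion

Year 1992: gap = -2.0 × (8.27 - 4.25) = -8.04%, loss ≈ 13410 × 8.04/100 ≈ 1078.
Year 1993: gap = -2.0 × (5.84 - 4.25) = -3.18%, loss ≈ 13410 × 3.18/100 ≈ 426.
Year 1994: gap = -2.0 × (7.42 - 4.25) = -6.34%, loss ≈ 13410 × 6.34/100 ≈ 850.
Year 1995: gap = -2.0 × (6.83 - 4.25) = -5.16%, loss ≈ 13410 × 5.16/100 ≈ 692.
Total lost output = 1078 + 426 + 850 + 692 = 3046 billion.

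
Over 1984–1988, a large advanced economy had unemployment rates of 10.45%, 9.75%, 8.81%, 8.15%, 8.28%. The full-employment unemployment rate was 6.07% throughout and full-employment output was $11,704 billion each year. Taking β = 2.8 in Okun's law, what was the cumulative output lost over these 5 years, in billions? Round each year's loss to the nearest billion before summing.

Year 1984: gap = -2.8 × (10.45 - 6.07) = -12.264%, loss ≈ 11704 × 12.264/100 ≈ 1435.
Year 1985: gap = -2.8 × (9.75 - 6.07) = -10.304%, loss ≈ 11704 × 10.304/100 ≈ 1206.
Year 1986: gap = -2.8 × (8.81 - 6.07) = -7.672%, loss ≈ 11704 × 7.672/100 ≈ 898.
Year 1987: gap = -2.8 × (8.15 - 6.07) = -5.824%, loss ≈ 11704 × 5.824/100 ≈ 682.
Year 1988: gap = -2.8 × (8.28 - 6.07) = -6.188%, loss ≈ 11704 × 6.188/100 ≈ 724.
Total lost output = 1435 + 1206 + 898 + 682 + 724 = 4945 billion.

$4,945 billion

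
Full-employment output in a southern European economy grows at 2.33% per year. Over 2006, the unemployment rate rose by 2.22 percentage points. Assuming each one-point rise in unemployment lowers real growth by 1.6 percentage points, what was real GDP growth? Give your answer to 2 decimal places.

-1.22%

Growth-rate Okun's law: g_Y = g_Y* - β × Δu.
g_Y = 2.33 - 1.6 × (2.22) = 2.33 - 3.552 = -1.222%, i.e. -1.22% to 2 d.p.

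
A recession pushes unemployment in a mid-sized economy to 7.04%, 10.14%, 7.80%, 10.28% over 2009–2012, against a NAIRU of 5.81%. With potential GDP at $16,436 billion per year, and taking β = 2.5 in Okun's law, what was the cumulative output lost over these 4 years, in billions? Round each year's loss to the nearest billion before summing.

$4,939 billion

Year 2009: gap = -2.5 × (7.04 - 5.81) = -3.075%, loss ≈ 16436 × 3.075/100 ≈ 505.
Year 2010: gap = -2.5 × (10.14 - 5.81) = -10.825%, loss ≈ 16436 × 10.825/100 ≈ 1779.
Year 2011: gap = -2.5 × (7.8 - 5.81) = -4.975%, loss ≈ 16436 × 4.975/100 ≈ 818.
Year 2012: gap = -2.5 × (10.28 - 5.81) = -11.175%, loss ≈ 16436 × 11.175/100 ≈ 1837.
Total lost output = 505 + 1779 + 818 + 1837 = 4939 billion.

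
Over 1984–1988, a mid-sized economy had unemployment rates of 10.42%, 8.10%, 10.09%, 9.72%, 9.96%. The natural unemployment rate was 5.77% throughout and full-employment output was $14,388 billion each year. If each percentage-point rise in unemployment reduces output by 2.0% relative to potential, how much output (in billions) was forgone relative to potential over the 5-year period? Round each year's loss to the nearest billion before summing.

Year 1984: gap = -2.0 × (10.42 - 5.77) = -9.3%, loss ≈ 14388 × 9.3/100 ≈ 1338.
Year 1985: gap = -2.0 × (8.1 - 5.77) = -4.66%, loss ≈ 14388 × 4.66/100 ≈ 670.
Year 1986: gap = -2.0 × (10.09 - 5.77) = -8.64%, loss ≈ 14388 × 8.64/100 ≈ 1243.
Year 1987: gap = -2.0 × (9.72 - 5.77) = -7.9%, loss ≈ 14388 × 7.9/100 ≈ 1137.
Year 1988: gap = -2.0 × (9.96 - 5.77) = -8.38%, loss ≈ 14388 × 8.38/100 ≈ 1206.
Total lost output = 1338 + 670 + 1243 + 1137 + 1206 = 5594 billion.

$5,594 billion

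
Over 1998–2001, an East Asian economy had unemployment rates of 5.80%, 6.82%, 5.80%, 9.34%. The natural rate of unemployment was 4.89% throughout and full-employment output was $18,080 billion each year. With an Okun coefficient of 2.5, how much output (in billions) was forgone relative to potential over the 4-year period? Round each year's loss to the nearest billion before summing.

$3,705 billion

Year 1998: gap = -2.5 × (5.8 - 4.89) = -2.275%, loss ≈ 18080 × 2.275/100 ≈ 411.
Year 1999: gap = -2.5 × (6.82 - 4.89) = -4.825%, loss ≈ 18080 × 4.825/100 ≈ 872.
Year 2000: gap = -2.5 × (5.8 - 4.89) = -2.275%, loss ≈ 18080 × 2.275/100 ≈ 411.
Year 2001: gap = -2.5 × (9.34 - 4.89) = -11.125%, loss ≈ 18080 × 11.125/100 ≈ 2011.
Total lost output = 411 + 872 + 411 + 2011 = 3705 billion.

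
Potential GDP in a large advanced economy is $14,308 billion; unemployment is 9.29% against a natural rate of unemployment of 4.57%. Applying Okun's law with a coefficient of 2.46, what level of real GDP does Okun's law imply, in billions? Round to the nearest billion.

Unemployment gap = 9.29 - 4.57 = 4.72 points, so the output gap is -2.46 × 4.72 = -11.6112%.
Actual GDP = 14308 × (1 - 11.6112/100) = 14308 × 0.883888 ≈ 12647 billion.

$12,647 billion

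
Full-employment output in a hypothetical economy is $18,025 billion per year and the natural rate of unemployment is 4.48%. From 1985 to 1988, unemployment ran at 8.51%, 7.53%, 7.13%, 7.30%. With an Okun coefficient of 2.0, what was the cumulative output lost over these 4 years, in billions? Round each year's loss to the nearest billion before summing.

Year 1985: gap = -2.0 × (8.51 - 4.48) = -8.06%, loss ≈ 18025 × 8.06/100 ≈ 1453.
Year 1986: gap = -2.0 × (7.53 - 4.48) = -6.1%, loss ≈ 18025 × 6.1/100 ≈ 1100.
Year 1987: gap = -2.0 × (7.13 - 4.48) = -5.3%, loss ≈ 18025 × 5.3/100 ≈ 955.
Year 1988: gap = -2.0 × (7.3 - 4.48) = -5.64%, loss ≈ 18025 × 5.64/100 ≈ 1017.
Total lost output = 1453 + 1100 + 955 + 1017 = 4525 billion.

$4,525 billion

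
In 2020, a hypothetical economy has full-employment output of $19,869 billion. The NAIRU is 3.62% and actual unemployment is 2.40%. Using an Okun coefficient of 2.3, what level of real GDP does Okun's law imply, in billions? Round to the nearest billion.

Unemployment gap = 2.4 - 3.62 = -1.22 points, so the output gap is -2.3 × (-1.22) = 2.806%.
Actual GDP = 19869 × (1 + 2.806/100) = 19869 × 1.02806 ≈ 20427 billion.

$20,427 billion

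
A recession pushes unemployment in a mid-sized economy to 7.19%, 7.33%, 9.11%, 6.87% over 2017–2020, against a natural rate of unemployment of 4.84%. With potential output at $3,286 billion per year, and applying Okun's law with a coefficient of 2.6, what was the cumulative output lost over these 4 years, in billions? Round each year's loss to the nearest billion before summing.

Year 2017: gap = -2.6 × (7.19 - 4.84) = -6.11%, loss ≈ 3286 × 6.11/100 ≈ 201.
Year 2018: gap = -2.6 × (7.33 - 4.84) = -6.474%, loss ≈ 3286 × 6.474/100 ≈ 213.
Year 2019: gap = -2.6 × (9.11 - 4.84) = -11.102%, loss ≈ 3286 × 11.102/100 ≈ 365.
Year 2020: gap = -2.6 × (6.87 - 4.84) = -5.278%, loss ≈ 3286 × 5.278/100 ≈ 173.
Total lost output = 201 + 213 + 365 + 173 = 952 billion.

$952 billion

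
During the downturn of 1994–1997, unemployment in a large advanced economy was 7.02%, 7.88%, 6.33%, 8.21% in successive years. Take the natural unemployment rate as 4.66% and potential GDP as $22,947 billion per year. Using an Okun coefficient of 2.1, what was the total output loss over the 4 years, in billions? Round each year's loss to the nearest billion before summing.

$5,205 billion

Year 1994: gap = -2.1 × (7.02 - 4.66) = -4.956%, loss ≈ 22947 × 4.956/100 ≈ 1137.
Year 1995: gap = -2.1 × (7.88 - 4.66) = -6.762%, loss ≈ 22947 × 6.762/100 ≈ 1552.
Year 1996: gap = -2.1 × (6.33 - 4.66) = -3.507%, loss ≈ 22947 × 3.507/100 ≈ 805.
Year 1997: gap = -2.1 × (8.21 - 4.66) = -7.455%, loss ≈ 22947 × 7.455/100 ≈ 1711.
Total lost output = 1137 + 1552 + 805 + 1711 = 5205 billion.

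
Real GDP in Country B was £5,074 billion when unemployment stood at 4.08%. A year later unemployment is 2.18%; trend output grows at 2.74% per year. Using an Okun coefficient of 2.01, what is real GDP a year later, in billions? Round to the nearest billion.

£5,407 billion

Δu = 2.18 - 4.08 = -1.9 points.
Okun's law (growth form): g_Y = g_Y* - β × Δu = 2.74 - 2.01 × (-1.90) = 2.74 + 3.819 = 6.559%.
Real GDP in the next year = 5074 × (1 + 6.559/100) = 5074 × 1.06559 ≈ 5407 billion.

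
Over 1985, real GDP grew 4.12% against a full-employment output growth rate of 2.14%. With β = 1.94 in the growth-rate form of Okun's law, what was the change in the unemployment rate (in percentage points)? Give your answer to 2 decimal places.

-1.02 percentage points

Growth-rate Okun's law: g_Y = g_Y* - β × Δu, so Δu = (g_Y* - g_Y)/β.
Δu = (2.14 - 4.12)/1.94 = -1.98/1.94 = -1.02 percentage points.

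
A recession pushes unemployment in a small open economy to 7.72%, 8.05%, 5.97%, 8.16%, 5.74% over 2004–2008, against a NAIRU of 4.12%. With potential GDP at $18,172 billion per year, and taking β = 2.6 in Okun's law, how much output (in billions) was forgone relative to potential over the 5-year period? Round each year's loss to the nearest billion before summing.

Year 2004: gap = -2.6 × (7.72 - 4.12) = -9.36%, loss ≈ 18172 × 9.36/100 ≈ 1701.
Year 2005: gap = -2.6 × (8.05 - 4.12) = -10.218%, loss ≈ 18172 × 10.218/100 ≈ 1857.
Year 2006: gap = -2.6 × (5.97 - 4.12) = -4.81%, loss ≈ 18172 × 4.81/100 ≈ 874.
Year 2007: gap = -2.6 × (8.16 - 4.12) = -10.504%, loss ≈ 18172 × 10.504/100 ≈ 1909.
Year 2008: gap = -2.6 × (5.74 - 4.12) = -4.212%, loss ≈ 18172 × 4.212/100 ≈ 765.
Total lost output = 1701 + 1857 + 874 + 1909 + 765 = 7106 billion.

$7,106 billion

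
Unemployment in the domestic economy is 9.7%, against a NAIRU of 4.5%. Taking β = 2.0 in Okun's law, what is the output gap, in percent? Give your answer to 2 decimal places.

The unemployment gap is 9.7 - 4.5 = 5.2 percentage points.
Okun's law gives an output gap of -2 × 5.2 = -10.4%, i.e. 10.40% below potential.

-10.40%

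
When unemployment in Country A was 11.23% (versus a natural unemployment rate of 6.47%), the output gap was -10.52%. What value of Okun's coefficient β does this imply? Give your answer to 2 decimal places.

Okun's law: output gap = -β × (u - u*).
-10.52 = -β × (11.23 - 6.47) = -β × 4.76, so β = 10.52/4.76 = 2.21.

β ≈ 2.21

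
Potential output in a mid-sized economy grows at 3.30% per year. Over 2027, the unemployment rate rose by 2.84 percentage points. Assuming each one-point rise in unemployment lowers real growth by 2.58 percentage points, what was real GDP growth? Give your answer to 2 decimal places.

-4.03%

Growth-rate Okun's law: g_Y = g_Y* - β × Δu.
g_Y = 3.30 - 2.58 × (2.84) = 3.3 - 7.3272 = -4.0272%, i.e. -4.03% to 2 d.p.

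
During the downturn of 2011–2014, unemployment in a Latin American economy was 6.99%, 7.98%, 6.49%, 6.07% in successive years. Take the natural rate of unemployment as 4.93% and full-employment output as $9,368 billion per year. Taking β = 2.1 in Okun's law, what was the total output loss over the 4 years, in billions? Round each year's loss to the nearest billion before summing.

$1,536 billion

Year 2011: gap = -2.1 × (6.99 - 4.93) = -4.326%, loss ≈ 9368 × 4.326/100 ≈ 405.
Year 2012: gap = -2.1 × (7.98 - 4.93) = -6.405%, loss ≈ 9368 × 6.405/100 ≈ 600.
Year 2013: gap = -2.1 × (6.49 - 4.93) = -3.276%, loss ≈ 9368 × 3.276/100 ≈ 307.
Year 2014: gap = -2.1 × (6.07 - 4.93) = -2.394%, loss ≈ 9368 × 2.394/100 ≈ 224.
Total lost output = 405 + 600 + 307 + 224 = 1536 billion.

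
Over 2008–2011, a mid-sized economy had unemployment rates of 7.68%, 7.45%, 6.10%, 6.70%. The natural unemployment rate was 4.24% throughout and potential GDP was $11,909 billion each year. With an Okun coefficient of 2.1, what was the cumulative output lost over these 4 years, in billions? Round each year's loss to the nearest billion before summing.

$2,743 billion

Year 2008: gap = -2.1 × (7.68 - 4.24) = -7.224%, loss ≈ 11909 × 7.224/100 ≈ 860.
Year 2009: gap = -2.1 × (7.45 - 4.24) = -6.741%, loss ≈ 11909 × 6.741/100 ≈ 803.
Year 2010: gap = -2.1 × (6.1 - 4.24) = -3.906%, loss ≈ 11909 × 3.906/100 ≈ 465.
Year 2011: gap = -2.1 × (6.7 - 4.24) = -5.166%, loss ≈ 11909 × 5.166/100 ≈ 615.
Total lost output = 860 + 803 + 465 + 615 = 2743 billion.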